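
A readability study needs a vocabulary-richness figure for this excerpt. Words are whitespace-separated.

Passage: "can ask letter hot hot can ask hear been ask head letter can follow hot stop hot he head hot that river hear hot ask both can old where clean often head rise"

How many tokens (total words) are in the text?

33

Tokens: can, ask, letter, hot, hot, can, ask, hear, been, ask, head, letter, can, follow, hot, stop, hot, he, head, hot, that, river, hear, hot, ask, both, can, old, where, clean, often, head, rise
N = 33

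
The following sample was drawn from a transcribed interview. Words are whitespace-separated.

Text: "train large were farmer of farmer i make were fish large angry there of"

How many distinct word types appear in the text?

10

Distinct types: {angry, farmer, fish, i, large, make, of, there, train, were}
V = 10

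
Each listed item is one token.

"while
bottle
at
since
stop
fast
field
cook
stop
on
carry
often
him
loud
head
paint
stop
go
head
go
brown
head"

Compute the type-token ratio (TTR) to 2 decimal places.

0.77

N = 22 tokens, V = 17 types.
TTR = V / N = 17 / 22 = 0.77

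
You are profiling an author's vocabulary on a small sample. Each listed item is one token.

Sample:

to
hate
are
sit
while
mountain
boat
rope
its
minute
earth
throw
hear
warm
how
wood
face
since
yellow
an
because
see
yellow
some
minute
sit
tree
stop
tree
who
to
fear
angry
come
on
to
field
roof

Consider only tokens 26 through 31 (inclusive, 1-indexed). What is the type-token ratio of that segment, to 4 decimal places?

0.8333

Segment tokens 26–31: sit, tree, stop, tree, who, to
Segment N = 6, segment V = 5.
TTR = 5 / 6 = 0.8333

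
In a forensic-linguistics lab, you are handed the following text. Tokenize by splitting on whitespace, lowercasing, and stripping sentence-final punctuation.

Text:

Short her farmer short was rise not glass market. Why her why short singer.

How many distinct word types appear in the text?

Distinct types: {farmer, glass, her, market, not, rise, short, singer, was, why}
V = 10

10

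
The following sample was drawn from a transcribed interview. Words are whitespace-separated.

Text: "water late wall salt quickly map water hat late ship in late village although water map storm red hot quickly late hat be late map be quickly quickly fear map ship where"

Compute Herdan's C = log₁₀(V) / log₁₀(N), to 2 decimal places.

0.82

N = 32, V = 17.
log₁₀(V) = 1.230449, log₁₀(N) = 1.505150
C = 1.230449 / 1.505150 = 0.82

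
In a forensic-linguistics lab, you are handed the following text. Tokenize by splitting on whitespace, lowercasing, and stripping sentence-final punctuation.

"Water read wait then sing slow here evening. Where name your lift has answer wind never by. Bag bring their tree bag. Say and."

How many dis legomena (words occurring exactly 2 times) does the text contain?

1

Frequencies: bag:2, water:1, read:1, wait:1, then:1, sing:1, slow:1, here:1, evening:1, where:1, name:1, your:1, lift:1, has:1, answer:1, wind:1, never:1, by:1, bring:1, their:1, … (3 more, each freq 1)
Words with frequency 2: bag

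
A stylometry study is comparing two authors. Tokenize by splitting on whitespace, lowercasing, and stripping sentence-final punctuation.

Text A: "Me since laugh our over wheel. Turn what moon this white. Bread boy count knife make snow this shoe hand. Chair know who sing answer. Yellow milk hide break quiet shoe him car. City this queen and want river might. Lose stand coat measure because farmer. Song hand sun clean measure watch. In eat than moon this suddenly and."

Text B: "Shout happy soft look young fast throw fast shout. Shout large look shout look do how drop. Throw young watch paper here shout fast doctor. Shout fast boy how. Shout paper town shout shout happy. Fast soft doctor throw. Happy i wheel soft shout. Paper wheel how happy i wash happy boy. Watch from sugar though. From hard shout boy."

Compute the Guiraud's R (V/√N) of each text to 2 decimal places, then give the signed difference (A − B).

A: V=51, N=59, R=6.64
B: V=24, N=60, R=3.10
Difference = 6.64 − 3.10 = 3.54

3.54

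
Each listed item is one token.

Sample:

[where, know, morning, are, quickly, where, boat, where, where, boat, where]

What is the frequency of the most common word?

5

Frequencies: where:5, boat:2, know:1, morning:1, are:1, quickly:1
Most common: 'where' with frequency 5.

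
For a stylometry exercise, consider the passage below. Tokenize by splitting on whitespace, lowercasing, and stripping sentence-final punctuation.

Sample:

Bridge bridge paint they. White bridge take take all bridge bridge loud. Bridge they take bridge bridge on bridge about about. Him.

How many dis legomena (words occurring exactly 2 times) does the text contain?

Frequencies: bridge:9, take:3, they:2, about:2, paint:1, white:1, all:1, loud:1, on:1, him:1
Words with frequency 2: about, they

2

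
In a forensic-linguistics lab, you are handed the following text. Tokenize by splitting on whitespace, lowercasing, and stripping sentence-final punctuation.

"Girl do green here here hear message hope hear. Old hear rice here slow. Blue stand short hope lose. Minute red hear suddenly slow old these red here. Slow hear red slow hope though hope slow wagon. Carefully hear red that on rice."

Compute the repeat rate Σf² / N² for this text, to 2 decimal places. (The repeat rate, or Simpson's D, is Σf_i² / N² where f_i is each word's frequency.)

Frequencies: hear:6, slow:5, here:4, hope:4, red:4, old:2, rice:2, girl:1, do:1, green:1, message:1, blue:1, stand:1, short:1, lose:1, minute:1, suddenly:1, these:1, though:1, wagon:1, … (3 more, each freq 1)
Σf² = 133; N² = 1849
Repeat rate = 133 / 1849 = 0.07

0.07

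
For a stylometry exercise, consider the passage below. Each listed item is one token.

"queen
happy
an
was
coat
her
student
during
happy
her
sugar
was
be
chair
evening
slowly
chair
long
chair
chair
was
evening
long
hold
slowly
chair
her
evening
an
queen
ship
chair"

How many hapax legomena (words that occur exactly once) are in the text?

7

Frequencies: chair:6, was:3, her:3, evening:3, queen:2, happy:2, an:2, slowly:2, long:2, coat:1, student:1, during:1, sugar:1, be:1, hold:1, ship:1
Hapax (freq=1): be, coat, during, hold, ship, student, sugar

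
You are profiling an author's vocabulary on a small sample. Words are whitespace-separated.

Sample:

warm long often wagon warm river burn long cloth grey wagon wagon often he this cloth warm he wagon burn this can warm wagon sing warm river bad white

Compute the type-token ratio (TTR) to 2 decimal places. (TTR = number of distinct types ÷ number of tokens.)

0.48

N = 29 tokens, V = 14 types.
TTR = V / N = 14 / 29 = 0.48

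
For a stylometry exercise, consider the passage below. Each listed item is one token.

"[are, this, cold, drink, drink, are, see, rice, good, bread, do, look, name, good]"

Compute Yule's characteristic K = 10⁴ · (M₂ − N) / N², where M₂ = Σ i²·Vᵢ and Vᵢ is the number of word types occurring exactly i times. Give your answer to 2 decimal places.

306.12

Frequencies: are:2, drink:2, good:2, this:1, cold:1, see:1, rice:1, bread:1, do:1, look:1, name:1
N = 14. Frequency spectrum: V_1=8, V_2=3
M₂ = 1²·8 + 2²·3 = 20
K = 10000 × (20 − 14) / 14² = 306.12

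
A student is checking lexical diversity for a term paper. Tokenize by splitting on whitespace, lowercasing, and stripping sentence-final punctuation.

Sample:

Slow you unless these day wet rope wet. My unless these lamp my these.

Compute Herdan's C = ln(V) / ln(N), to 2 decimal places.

N = 14, V = 9.
ln(V) = 2.197225, ln(N) = 2.639057
C = 2.197225 / 2.639057 = 0.83

0.83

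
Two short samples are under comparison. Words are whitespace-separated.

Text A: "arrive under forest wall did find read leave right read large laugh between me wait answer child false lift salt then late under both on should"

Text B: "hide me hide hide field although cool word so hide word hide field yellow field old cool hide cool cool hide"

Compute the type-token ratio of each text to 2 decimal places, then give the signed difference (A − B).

TTR(A) = 24/26 = 0.92
TTR(B) = 9/21 = 0.43
Difference = 0.92 − 0.43 = 0.49

0.49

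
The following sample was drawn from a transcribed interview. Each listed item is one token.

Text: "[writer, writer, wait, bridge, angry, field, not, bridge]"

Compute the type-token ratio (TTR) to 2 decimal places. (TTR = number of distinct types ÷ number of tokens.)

0.75

N = 8 tokens, V = 6 types.
TTR = V / N = 6 / 8 = 0.75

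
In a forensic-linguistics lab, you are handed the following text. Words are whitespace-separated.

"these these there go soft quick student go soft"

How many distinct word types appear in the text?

6

Distinct types: {go, quick, soft, student, there, these}
V = 6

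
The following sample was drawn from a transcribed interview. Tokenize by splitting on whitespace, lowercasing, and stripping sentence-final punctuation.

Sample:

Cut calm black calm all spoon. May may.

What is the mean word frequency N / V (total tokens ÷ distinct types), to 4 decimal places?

1.3333

N = 8 tokens, V = 6 types.
Mean frequency = N / V = 8 / 6 = 1.3333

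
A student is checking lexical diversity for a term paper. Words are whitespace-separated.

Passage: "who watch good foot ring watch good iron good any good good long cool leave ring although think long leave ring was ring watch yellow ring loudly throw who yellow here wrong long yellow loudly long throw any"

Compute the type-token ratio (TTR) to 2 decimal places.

N = 38 tokens, V = 18 types.
TTR = V / N = 18 / 38 = 0.47

0.47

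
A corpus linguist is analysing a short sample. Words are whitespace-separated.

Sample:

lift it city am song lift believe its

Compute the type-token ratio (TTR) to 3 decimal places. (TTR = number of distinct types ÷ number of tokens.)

0.875

N = 8 tokens, V = 7 types.
TTR = V / N = 7 / 8 = 0.875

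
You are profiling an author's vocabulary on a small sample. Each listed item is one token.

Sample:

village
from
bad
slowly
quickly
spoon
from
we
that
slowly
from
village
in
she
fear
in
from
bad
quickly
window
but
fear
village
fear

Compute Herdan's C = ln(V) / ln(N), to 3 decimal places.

0.807

N = 24, V = 13.
ln(V) = 2.564949, ln(N) = 3.178054
C = 2.564949 / 3.178054 = 0.807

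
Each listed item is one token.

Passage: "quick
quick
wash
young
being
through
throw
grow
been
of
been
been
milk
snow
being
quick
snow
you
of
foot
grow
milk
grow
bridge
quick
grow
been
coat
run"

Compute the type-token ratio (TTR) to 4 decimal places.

0.5517

N = 29 tokens, V = 16 types.
TTR = V / N = 16 / 29 = 0.5517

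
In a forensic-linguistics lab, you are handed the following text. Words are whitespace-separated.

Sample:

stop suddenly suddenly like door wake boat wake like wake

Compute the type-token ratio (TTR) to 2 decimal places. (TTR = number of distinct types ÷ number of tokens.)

0.60

N = 10 tokens, V = 6 types.
TTR = V / N = 6 / 10 = 0.60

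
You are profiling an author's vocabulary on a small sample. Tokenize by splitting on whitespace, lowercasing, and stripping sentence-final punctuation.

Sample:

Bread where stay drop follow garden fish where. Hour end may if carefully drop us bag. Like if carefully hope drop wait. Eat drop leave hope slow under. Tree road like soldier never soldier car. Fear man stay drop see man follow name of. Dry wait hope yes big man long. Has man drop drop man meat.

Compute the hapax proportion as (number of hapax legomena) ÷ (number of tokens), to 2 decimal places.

0.46

Frequencies: drop:7, man:5, hope:3, where:2, stay:2, follow:2, if:2, carefully:2, like:2, wait:2, soldier:2, bread:1, garden:1, fish:1, hour:1, end:1, may:1, us:1, bag:1, eat:1, … (17 more, each freq 1)
Hapax count = 26; token count = 57.
Ratio = 26 / 57 = 0.46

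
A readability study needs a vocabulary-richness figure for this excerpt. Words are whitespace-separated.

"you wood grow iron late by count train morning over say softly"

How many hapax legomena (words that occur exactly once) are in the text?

Frequencies: you:1, wood:1, grow:1, iron:1, late:1, by:1, count:1, train:1, morning:1, over:1, say:1, softly:1
Hapax (freq=1): by, count, grow, iron, late, morning, over, say, softly, train, wood, you

12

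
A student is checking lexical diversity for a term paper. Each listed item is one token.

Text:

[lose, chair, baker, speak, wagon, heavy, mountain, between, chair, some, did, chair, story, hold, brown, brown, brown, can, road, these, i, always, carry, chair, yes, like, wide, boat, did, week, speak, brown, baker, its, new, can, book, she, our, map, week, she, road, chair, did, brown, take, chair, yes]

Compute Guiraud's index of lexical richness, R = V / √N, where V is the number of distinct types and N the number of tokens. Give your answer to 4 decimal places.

4.4286

N = 49, V = 31.
√N = 7.000000
R = 31 / 7.000000 = 4.4286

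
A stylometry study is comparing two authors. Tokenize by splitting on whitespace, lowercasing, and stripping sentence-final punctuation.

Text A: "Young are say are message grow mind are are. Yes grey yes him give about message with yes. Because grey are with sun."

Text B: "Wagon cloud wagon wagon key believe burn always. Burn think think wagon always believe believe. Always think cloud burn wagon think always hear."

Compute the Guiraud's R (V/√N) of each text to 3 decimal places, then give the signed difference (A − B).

A: V=14, N=23, R=2.919
B: V=8, N=23, R=1.668
Difference = 2.919 − 1.668 = 1.251

1.251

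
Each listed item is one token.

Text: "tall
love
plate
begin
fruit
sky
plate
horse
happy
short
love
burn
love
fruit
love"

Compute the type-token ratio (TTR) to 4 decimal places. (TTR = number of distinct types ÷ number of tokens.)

N = 15 tokens, V = 10 types.
TTR = V / N = 10 / 15 = 0.6667

0.6667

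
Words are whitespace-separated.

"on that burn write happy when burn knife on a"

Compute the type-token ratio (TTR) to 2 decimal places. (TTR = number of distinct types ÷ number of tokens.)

0.80

N = 10 tokens, V = 8 types.
TTR = V / N = 8 / 10 = 0.80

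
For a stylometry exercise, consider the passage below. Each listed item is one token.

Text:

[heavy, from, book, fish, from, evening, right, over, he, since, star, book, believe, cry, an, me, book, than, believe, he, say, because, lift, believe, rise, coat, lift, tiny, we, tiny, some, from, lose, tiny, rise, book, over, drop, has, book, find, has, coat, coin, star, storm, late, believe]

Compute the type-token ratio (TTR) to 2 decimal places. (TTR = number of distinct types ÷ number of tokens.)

0.63

N = 48 tokens, V = 30 types.
TTR = V / N = 30 / 48 = 0.63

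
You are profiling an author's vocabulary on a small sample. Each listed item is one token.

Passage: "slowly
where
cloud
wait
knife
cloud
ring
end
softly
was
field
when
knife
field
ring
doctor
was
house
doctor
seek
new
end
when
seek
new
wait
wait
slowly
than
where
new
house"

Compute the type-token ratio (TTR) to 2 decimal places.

0.50

N = 32 tokens, V = 16 types.
TTR = V / N = 16 / 32 = 0.50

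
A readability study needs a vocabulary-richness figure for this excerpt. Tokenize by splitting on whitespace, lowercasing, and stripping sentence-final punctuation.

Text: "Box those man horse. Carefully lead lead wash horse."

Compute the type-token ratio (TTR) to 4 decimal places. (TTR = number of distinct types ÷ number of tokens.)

N = 9 tokens, V = 7 types.
TTR = V / N = 7 / 9 = 0.7778

0.7778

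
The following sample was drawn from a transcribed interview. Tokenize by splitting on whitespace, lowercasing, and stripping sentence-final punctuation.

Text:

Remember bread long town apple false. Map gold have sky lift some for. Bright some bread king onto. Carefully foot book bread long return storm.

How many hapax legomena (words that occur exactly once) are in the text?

Frequencies: bread:3, long:2, some:2, remember:1, town:1, apple:1, false:1, map:1, gold:1, have:1, sky:1, lift:1, for:1, bright:1, king:1, onto:1, carefully:1, foot:1, book:1, return:1, … (1 more, each freq 1)
Hapax (freq=1): apple, book, bright, carefully, false, foot, for, gold, have, king, lift, map, onto, remember, return, sky, storm, town

18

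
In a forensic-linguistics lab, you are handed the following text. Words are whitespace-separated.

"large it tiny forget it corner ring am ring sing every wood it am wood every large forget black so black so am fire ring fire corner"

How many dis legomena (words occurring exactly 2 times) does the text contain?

Frequencies: it:3, ring:3, am:3, large:2, forget:2, corner:2, every:2, wood:2, black:2, so:2, fire:2, tiny:1, sing:1
Words with frequency 2: black, corner, every, fire, forget, large, so, wood

8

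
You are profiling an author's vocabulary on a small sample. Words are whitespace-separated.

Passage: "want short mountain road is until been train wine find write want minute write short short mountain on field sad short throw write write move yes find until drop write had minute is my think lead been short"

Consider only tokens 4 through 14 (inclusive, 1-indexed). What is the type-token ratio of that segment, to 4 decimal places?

Segment tokens 4–14: road, is, until, been, train, wine, find, write, want, minute, write
Segment N = 11, segment V = 10.
TTR = 10 / 11 = 0.9091

0.9091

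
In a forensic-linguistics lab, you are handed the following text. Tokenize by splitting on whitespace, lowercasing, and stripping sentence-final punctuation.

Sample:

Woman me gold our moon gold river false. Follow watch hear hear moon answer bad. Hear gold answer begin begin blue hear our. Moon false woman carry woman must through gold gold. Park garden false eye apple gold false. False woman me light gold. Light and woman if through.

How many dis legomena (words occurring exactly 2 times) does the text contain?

6

Frequencies: gold:7, woman:5, false:5, hear:4, moon:3, me:2, our:2, answer:2, begin:2, through:2, light:2, river:1, follow:1, watch:1, bad:1, blue:1, carry:1, must:1, park:1, garden:1, … (4 more, each freq 1)
Words with frequency 2: answer, begin, light, me, our, through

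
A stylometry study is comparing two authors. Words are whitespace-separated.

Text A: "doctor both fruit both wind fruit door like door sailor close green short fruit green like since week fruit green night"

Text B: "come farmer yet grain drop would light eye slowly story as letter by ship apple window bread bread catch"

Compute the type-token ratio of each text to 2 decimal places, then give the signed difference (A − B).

-0.33

TTR(A) = 13/21 = 0.62
TTR(B) = 18/19 = 0.95
Difference = 0.62 − 0.95 = -0.33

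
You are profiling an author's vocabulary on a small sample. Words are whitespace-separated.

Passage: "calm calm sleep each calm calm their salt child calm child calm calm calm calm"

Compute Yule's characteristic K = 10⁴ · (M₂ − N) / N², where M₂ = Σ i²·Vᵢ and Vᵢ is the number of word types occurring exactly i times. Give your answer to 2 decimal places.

Frequencies: calm:9, child:2, sleep:1, each:1, their:1, salt:1
N = 15. Frequency spectrum: V_1=4, V_2=1, V_9=1
M₂ = 1²·4 + 2²·1 + 9²·1 = 89
K = 10000 × (89 − 15) / 15² = 3288.89

3288.89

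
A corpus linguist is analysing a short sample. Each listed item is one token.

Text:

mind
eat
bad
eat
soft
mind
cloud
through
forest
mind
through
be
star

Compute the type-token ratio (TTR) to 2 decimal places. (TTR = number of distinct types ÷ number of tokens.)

0.69

N = 13 tokens, V = 9 types.
TTR = V / N = 9 / 13 = 0.69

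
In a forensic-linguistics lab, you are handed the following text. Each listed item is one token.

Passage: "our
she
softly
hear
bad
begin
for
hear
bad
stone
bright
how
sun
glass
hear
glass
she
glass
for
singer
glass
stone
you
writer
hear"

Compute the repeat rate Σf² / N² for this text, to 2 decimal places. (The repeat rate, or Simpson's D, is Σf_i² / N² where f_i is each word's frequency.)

0.09

Frequencies: hear:4, glass:4, she:2, bad:2, for:2, stone:2, our:1, softly:1, begin:1, bright:1, how:1, sun:1, singer:1, you:1, writer:1
Σf² = 57; N² = 625
Repeat rate = 57 / 625 = 0.09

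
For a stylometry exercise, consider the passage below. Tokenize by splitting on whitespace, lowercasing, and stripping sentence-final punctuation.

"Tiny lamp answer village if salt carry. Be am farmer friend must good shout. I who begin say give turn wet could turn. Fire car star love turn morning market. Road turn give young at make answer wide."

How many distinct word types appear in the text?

Distinct types: {am, answer, at, be, begin, car, carry, could, farmer, fire, friend, give, good, i, if, lamp, love, make, market, morning, must, road, salt, say, shout, star, tiny, turn, village, wet, who, wide, young}
V = 33

33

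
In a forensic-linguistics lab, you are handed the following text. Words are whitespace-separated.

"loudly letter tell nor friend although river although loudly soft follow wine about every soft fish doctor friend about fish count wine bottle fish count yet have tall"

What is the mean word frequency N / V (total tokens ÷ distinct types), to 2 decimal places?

N = 28 tokens, V = 19 types.
Mean frequency = N / V = 28 / 19 = 1.47

1.47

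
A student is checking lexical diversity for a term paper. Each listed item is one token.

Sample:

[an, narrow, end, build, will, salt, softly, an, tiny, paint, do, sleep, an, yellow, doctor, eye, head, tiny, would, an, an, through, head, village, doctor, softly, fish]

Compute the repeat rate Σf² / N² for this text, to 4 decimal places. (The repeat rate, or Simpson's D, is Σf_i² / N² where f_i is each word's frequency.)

0.0754

Frequencies: an:5, softly:2, tiny:2, doctor:2, head:2, narrow:1, end:1, build:1, will:1, salt:1, paint:1, do:1, sleep:1, yellow:1, eye:1, would:1, through:1, village:1, fish:1
Σf² = 55; N² = 729
Repeat rate = 55 / 729 = 0.0754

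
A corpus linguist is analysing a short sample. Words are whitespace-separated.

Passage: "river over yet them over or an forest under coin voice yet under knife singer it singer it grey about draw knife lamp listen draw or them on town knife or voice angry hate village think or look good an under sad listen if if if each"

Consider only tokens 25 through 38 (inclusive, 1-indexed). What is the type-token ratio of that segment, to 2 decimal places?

0.86

Segment tokens 25–38: draw, or, them, on, town, knife, or, voice, angry, hate, village, think, or, look
Segment N = 14, segment V = 12.
TTR = 12 / 14 = 0.86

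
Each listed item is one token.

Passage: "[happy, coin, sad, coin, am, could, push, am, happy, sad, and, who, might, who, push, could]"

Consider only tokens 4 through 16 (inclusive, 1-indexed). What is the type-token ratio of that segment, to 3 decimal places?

0.692

Segment tokens 4–16: coin, am, could, push, am, happy, sad, and, who, might, who, push, could
Segment N = 13, segment V = 9.
TTR = 9 / 13 = 0.692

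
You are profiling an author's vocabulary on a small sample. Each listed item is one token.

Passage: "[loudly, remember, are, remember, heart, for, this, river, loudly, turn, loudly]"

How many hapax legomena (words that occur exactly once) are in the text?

6

Frequencies: loudly:3, remember:2, are:1, heart:1, for:1, this:1, river:1, turn:1
Hapax (freq=1): are, for, heart, river, this, turn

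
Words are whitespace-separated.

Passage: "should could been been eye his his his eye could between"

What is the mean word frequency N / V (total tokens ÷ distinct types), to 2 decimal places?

N = 11 tokens, V = 6 types.
Mean frequency = N / V = 11 / 6 = 1.83

1.83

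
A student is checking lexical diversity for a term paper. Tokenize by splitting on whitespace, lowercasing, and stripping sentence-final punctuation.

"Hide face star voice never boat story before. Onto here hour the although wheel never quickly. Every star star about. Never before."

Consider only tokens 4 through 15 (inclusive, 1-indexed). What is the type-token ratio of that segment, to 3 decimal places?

Segment tokens 4–15: voice, never, boat, story, before, onto, here, hour, the, although, wheel, never
Segment N = 12, segment V = 11.
TTR = 11 / 12 = 0.917

0.917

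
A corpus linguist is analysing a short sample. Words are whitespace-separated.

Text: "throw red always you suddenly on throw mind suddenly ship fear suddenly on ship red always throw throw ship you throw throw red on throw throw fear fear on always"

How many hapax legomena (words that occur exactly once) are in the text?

1

Frequencies: throw:8, on:4, red:3, always:3, suddenly:3, ship:3, fear:3, you:2, mind:1
Hapax (freq=1): mind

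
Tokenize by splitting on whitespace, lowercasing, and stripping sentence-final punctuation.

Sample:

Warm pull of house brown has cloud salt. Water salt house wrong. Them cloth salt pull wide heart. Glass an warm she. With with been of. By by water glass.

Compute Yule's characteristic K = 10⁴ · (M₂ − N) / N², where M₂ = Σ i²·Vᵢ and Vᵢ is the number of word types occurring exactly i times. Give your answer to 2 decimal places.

Frequencies: salt:3, warm:2, pull:2, of:2, house:2, water:2, glass:2, with:2, by:2, brown:1, has:1, cloud:1, wrong:1, them:1, cloth:1, wide:1, heart:1, an:1, she:1, been:1
N = 30. Frequency spectrum: V_1=11, V_2=8, V_3=1
M₂ = 1²·11 + 2²·8 + 3²·1 = 52
K = 10000 × (52 − 30) / 30² = 244.44

244.44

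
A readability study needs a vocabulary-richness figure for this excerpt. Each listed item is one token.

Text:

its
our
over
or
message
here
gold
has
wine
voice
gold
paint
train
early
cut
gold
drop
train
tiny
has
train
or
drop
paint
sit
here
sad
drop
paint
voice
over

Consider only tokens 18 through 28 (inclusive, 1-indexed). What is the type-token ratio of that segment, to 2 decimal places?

0.82

Segment tokens 18–28: train, tiny, has, train, or, drop, paint, sit, here, sad, drop
Segment N = 11, segment V = 9.
TTR = 9 / 11 = 0.82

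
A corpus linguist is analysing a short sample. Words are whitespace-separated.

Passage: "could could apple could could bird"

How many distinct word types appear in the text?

Distinct types: {apple, bird, could}
V = 3

3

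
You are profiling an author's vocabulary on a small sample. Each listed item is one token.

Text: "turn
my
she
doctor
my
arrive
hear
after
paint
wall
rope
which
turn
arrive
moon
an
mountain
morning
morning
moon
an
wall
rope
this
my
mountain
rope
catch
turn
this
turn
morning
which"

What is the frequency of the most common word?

Frequencies: turn:4, my:3, rope:3, morning:3, arrive:2, wall:2, which:2, moon:2, an:2, mountain:2, this:2, she:1, doctor:1, hear:1, after:1, paint:1, catch:1
Most common: 'turn' with frequency 4.

4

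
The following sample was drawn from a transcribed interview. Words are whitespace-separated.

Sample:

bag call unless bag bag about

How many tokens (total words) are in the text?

Tokens: bag, call, unless, bag, bag, about
N = 6

6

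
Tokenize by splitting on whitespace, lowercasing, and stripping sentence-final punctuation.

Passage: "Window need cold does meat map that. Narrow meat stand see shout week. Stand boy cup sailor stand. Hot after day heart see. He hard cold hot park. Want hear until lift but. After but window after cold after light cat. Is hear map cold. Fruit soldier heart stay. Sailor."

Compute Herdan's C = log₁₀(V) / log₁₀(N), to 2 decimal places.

N = 50, V = 33.
log₁₀(V) = 1.518514, log₁₀(N) = 1.698970
C = 1.518514 / 1.698970 = 0.89

0.89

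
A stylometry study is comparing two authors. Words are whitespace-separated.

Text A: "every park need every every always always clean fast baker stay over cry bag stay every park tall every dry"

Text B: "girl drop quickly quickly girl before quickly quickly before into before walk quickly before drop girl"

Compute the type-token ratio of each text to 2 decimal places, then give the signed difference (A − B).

TTR(A) = 13/20 = 0.65
TTR(B) = 6/16 = 0.38
Difference = 0.65 − 0.38 = 0.27

0.27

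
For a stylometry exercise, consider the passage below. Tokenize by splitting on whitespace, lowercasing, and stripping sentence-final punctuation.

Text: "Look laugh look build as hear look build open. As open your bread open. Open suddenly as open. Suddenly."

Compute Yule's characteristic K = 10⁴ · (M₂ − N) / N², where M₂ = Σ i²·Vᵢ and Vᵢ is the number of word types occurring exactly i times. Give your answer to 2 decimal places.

997.23

Frequencies: open:5, look:3, as:3, build:2, suddenly:2, laugh:1, hear:1, your:1, bread:1
N = 19. Frequency spectrum: V_1=4, V_2=2, V_3=2, V_5=1
M₂ = 1²·4 + 2²·2 + 3²·2 + 5²·1 = 55
K = 10000 × (55 − 19) / 19² = 997.23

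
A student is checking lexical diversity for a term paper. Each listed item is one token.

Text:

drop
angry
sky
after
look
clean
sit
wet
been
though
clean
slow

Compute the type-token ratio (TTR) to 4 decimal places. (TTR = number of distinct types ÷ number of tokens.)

0.9167

N = 12 tokens, V = 11 types.
TTR = V / N = 11 / 12 = 0.9167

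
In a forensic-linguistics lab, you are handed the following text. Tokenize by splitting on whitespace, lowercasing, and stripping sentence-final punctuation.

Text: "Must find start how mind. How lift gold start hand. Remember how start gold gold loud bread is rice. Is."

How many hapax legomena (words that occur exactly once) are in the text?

9

Frequencies: start:3, how:3, gold:3, is:2, must:1, find:1, mind:1, lift:1, hand:1, remember:1, loud:1, bread:1, rice:1
Hapax (freq=1): bread, find, hand, lift, loud, mind, must, remember, rice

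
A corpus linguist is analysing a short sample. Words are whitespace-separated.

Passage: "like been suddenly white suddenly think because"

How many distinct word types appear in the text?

6

Distinct types: {because, been, like, suddenly, think, white}
V = 6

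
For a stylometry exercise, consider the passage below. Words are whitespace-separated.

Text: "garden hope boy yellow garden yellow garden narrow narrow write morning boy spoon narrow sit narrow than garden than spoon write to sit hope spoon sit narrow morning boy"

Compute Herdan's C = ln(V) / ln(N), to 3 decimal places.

N = 29, V = 11.
ln(V) = 2.397895, ln(N) = 3.367296
C = 2.397895 / 3.367296 = 0.712

0.712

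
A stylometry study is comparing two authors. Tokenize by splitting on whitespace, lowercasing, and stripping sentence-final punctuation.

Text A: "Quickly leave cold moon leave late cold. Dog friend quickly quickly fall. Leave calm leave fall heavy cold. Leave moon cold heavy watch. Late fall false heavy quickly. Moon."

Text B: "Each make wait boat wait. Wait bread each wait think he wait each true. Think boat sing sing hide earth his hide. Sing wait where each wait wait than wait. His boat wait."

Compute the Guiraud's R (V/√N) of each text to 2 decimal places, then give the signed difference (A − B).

A: V=12, N=29, R=2.23
B: V=14, N=33, R=2.44
Difference = 2.23 − 2.44 = -0.21

-0.21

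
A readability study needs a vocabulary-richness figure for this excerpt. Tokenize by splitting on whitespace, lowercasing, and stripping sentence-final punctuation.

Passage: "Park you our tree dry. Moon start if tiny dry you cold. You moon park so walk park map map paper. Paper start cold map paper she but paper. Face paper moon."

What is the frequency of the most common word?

Frequencies: paper:5, park:3, you:3, moon:3, map:3, dry:2, start:2, cold:2, our:1, tree:1, if:1, tiny:1, so:1, walk:1, she:1, but:1, face:1
Most common: 'paper' with frequency 5.

5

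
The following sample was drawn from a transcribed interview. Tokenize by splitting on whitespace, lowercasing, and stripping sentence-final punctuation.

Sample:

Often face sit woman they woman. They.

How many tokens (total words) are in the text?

Tokens: often, face, sit, woman, they, woman, they
N = 7

7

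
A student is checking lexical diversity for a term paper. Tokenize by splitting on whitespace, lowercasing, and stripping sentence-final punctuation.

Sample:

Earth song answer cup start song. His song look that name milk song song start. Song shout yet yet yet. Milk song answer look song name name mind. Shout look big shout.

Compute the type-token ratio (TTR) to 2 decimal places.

N = 32 tokens, V = 14 types.
TTR = V / N = 14 / 32 = 0.44

0.44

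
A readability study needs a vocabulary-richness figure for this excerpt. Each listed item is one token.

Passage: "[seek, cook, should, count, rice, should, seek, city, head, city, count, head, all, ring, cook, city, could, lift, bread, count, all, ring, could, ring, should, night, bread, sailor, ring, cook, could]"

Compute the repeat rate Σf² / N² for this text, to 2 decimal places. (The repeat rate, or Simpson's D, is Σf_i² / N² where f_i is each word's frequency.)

0.08

Frequencies: ring:4, cook:3, should:3, count:3, city:3, could:3, seek:2, head:2, all:2, bread:2, rice:1, lift:1, night:1, sailor:1
Σf² = 81; N² = 961
Repeat rate = 81 / 961 = 0.08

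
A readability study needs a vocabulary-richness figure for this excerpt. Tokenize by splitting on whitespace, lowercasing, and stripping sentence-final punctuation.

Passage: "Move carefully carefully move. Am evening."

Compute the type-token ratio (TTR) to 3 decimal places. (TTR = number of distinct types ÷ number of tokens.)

0.667

N = 6 tokens, V = 4 types.
TTR = V / N = 4 / 6 = 0.667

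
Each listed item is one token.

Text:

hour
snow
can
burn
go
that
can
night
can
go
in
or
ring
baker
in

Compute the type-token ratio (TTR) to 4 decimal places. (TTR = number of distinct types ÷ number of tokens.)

0.7333

N = 15 tokens, V = 11 types.
TTR = V / N = 11 / 15 = 0.7333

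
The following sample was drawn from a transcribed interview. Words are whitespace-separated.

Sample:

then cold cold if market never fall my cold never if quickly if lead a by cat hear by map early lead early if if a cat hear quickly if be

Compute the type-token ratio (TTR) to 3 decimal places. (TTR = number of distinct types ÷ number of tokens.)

0.516

N = 31 tokens, V = 16 types.
TTR = V / N = 16 / 31 = 0.516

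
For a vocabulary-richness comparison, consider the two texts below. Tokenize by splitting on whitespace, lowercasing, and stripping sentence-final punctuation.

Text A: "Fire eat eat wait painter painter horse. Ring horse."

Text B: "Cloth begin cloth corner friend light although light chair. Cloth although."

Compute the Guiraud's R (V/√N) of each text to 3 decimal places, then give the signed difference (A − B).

A: V=6, N=9, R=2.000
B: V=7, N=11, R=2.111
Difference = 2.000 − 2.111 = -0.111

-0.111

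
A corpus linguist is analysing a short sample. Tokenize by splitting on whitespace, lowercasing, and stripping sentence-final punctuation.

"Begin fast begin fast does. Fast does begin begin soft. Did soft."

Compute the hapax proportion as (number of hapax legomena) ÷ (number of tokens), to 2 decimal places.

0.08

Frequencies: begin:4, fast:3, does:2, soft:2, did:1
Hapax count = 1; token count = 12.
Ratio = 1 / 12 = 0.08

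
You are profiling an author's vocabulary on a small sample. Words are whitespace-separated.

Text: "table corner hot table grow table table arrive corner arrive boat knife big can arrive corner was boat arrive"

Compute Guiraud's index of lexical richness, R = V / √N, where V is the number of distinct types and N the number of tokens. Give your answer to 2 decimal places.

N = 19, V = 10.
√N = 4.358899
R = 10 / 4.358899 = 2.29

2.29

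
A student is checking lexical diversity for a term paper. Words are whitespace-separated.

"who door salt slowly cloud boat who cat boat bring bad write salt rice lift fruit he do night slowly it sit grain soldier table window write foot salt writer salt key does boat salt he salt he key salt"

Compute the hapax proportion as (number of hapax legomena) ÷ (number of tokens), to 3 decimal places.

Frequencies: salt:7, boat:3, he:3, who:2, slowly:2, write:2, key:2, door:1, cloud:1, cat:1, bring:1, bad:1, rice:1, lift:1, fruit:1, do:1, night:1, it:1, sit:1, grain:1, … (6 more, each freq 1)
Hapax count = 19; token count = 40.
Ratio = 19 / 40 = 0.475

0.475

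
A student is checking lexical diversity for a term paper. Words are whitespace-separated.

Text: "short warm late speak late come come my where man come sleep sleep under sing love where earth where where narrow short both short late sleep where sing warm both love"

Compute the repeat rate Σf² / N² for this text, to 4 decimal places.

Frequencies: where:5, short:3, late:3, come:3, sleep:3, warm:2, sing:2, love:2, both:2, speak:1, my:1, man:1, under:1, earth:1, narrow:1
Σf² = 83; N² = 961
Repeat rate = 83 / 961 = 0.0864

0.0864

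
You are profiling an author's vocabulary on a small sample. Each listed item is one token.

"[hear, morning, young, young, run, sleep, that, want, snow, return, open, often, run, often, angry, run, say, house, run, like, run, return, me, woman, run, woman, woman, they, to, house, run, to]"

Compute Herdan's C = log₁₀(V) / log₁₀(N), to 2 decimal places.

0.85

N = 32, V = 19.
log₁₀(V) = 1.278754, log₁₀(N) = 1.505150
C = 1.278754 / 1.505150 = 0.85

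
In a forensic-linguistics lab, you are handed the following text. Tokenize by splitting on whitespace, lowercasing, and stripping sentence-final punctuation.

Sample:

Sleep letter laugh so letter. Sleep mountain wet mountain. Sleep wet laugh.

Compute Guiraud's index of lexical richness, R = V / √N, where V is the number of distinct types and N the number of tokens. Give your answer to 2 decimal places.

1.73

N = 12, V = 6.
√N = 3.464102
R = 6 / 3.464102 = 1.73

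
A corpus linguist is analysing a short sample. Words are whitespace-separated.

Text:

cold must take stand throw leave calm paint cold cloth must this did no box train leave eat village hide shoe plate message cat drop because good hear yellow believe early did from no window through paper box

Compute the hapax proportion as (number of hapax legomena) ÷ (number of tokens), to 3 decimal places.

Frequencies: cold:2, must:2, leave:2, did:2, no:2, box:2, take:1, stand:1, throw:1, calm:1, paint:1, cloth:1, this:1, train:1, eat:1, village:1, hide:1, shoe:1, plate:1, message:1, … (12 more, each freq 1)
Hapax count = 26; token count = 38.
Ratio = 26 / 38 = 0.684

0.684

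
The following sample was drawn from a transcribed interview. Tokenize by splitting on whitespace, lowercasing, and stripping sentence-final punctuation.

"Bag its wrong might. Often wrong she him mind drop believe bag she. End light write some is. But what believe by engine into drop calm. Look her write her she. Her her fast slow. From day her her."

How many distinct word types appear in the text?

27

Distinct types: {bag, believe, but, by, calm, day, drop, end, engine, fast, from, her, him, into, is, its, light, look, might, mind, often, she, slow, some, what, write, wrong}
V = 27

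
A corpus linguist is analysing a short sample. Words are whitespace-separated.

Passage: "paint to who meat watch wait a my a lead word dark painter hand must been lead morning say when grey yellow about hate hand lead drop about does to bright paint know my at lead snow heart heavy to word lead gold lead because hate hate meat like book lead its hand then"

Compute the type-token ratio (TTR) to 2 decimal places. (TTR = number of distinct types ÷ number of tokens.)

N = 54 tokens, V = 36 types.
TTR = V / N = 36 / 54 = 0.67

0.67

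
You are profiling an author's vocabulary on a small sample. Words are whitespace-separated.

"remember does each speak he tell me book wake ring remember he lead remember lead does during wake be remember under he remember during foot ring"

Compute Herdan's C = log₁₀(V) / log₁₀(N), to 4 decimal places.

0.8312

N = 26, V = 15.
log₁₀(V) = 1.176091, log₁₀(N) = 1.414973
C = 1.176091 / 1.414973 = 0.8312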